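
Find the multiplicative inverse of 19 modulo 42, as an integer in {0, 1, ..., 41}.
Apply the extended Euclidean algorithm to (42, 19), tracking rows (r, s, t) with s·42 + t·19 = r. Each division r_prev = q·r_cur + r_new produces the new row as (previous row) − q·(current row):
  row A: (42, 1, 0)   [1·42 + 0·19 = 42]
  row B: (19, 0, 1)   [0·42 + 1·19 = 19]
  42 = 2·19 + 4   → row C = row A − 2·row B = (4, 1, −2)   [check: 1·42 − 2·19 = 4]
  19 = 4·4 + 3   → row D = row B − 4·row C = (3, −4, 9)   [check: −4·42 + 9·19 = 3]
  4 = 1·3 + 1   → row E = row C − 1·row D = (1, 5, −11)   [check: 5·42 − 11·19 = 1]
  3 = 3·1 + 0   → remainder 0, stop. gcd = 1 (last nonzero row E).
The gcd is 1, so 19 is invertible mod 42. The last nonzero row gives 5·42 − 11·19 = 1, so t = −11. So 19^(−1) ≡ −11 ≡ 31 (mod 42). Verify: 19 · 31 = 589 ≡ 1 (mod 42). ✓

Final answer: 19^(−1) ≡ 31 (mod 42)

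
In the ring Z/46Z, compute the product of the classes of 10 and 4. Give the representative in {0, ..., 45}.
40

Both factors are already reduced mod 46. 10 · 4 = 40. Dividing by 46: 40 = 0·46 + 40. So (10 · 4) mod 46 = 40.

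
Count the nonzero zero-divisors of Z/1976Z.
Z/1976Z has 1111 nonzero zero-divisors

In Z/1976Z each nonzero element is either a unit (gcd with 1976 is 1) or a zero-divisor (gcd > 1). The number of units is φ(1976): factorise 1976 = 2^3 · 13 · 19, so φ(1976) = (2^3 − 2^2) · (13 − 1) · (19 − 1) = 4 · 12 · 18 = 864. The nonzero elements number 1976 − 1 = 1975. Hence the nonzero zero-divisors number 1975 − 864 = 1111.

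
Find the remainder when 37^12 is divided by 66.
49

Use repeated squaring. Binary(12) = 1100. Walk through the bits of the exponent 12 left-to-right: at each bit after the leading one, square the running value, then multiply by 37 if the bit is 1 (always reducing mod 66):
  bit 1 = 1 (leading): start with 37.
  bit 2 = 1: square 37^2 = 1369 ≡ 49; bit is 1, so multiply 49·37 = 1813 ≡ 31 (mod 66).
  bit 3 = 0: square 31^2 = 961 ≡ 37 (mod 66).
  bit 4 = 0: square 37^2 = 1369 ≡ 49 (mod 66).
Final value: 37^12 ≡ 49 (mod 66).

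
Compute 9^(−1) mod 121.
9^(−1) ≡ 27 (mod 121)

Apply the extended Euclidean algorithm to (121, 9), tracking rows (r, s, t) with s·121 + t·9 = r. Each division r_prev = q·r_cur + r_new produces the new row as (previous row) − q·(current row):
  row A: (121, 1, 0)   [1·121 + 0·9 = 121]
  row B: (9, 0, 1)   [0·121 + 1·9 = 9]
  121 = 13·9 + 4   → row C = row A − 13·row B = (4, 1, −13)   [check: 1·121 − 13·9 = 4]
  9 = 2·4 + 1   → row D = row B − 2·row C = (1, −2, 27)   [check: −2·121 + 27·9 = 1]
  4 = 4·1 + 0   → remainder 0, stop. gcd = 1 (last nonzero row D).
The gcd is 1, so 9 is invertible mod 121. The last nonzero row gives −2·121 + 27·9 = 1, so t = 27. So 9^(−1) ≡ 27 (mod 121). Verify: 9 · 27 = 243 ≡ 1 (mod 121). ✓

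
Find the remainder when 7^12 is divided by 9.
1

Use repeated squaring. Binary(12) = 1100. Walk through the bits of the exponent 12 left-to-right: at each bit after the leading one, square the running value, then multiply by 7 if the bit is 1 (always reducing mod 9):
  bit 1 = 1 (leading): start with 7.
  bit 2 = 1: square 7^2 = 49 ≡ 4; bit is 1, so multiply 4·7 = 28 ≡ 1 (mod 9).
  bit 3 = 0: square 1^2 = 1 (mod 9).
  bit 4 = 0: square 1^2 = 1 (mod 9).
Final value: 7^12 ≡ 1 (mod 9).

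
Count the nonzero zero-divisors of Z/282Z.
In Z/282Z each nonzero element is either a unit (gcd with 282 is 1) or a zero-divisor (gcd > 1). The number of units is φ(282): factorise 282 = 2 · 3 · 47, so φ(282) = (2 − 1) · (3 − 1) · (47 − 1) = 1 · 2 · 46 = 92. The nonzero elements number 282 − 1 = 281. Hence the nonzero zero-divisors number 281 − 92 = 189.

Final answer: Z/282Z has 189 nonzero zero-divisors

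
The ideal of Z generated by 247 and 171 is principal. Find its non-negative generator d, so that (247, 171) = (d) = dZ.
(247, 171) = (19); d = 19

In the PID Z, (a, b) is generated by gcd(a, b). Compute gcd(247, 171) with the extended Euclidean algorithm, tracking rows (r, s, t) with s·247 + t·171 = r:
  row A: (247, 1, 0)   [1·247 + 0·171 = 247]
  row B: (171, 0, 1)   [0·247 + 1·171 = 171]
  247 = 1·171 + 76   → row C = row A − 1·row B = (76, 1, −1)   [check: 1·247 − 1·171 = 76]
  171 = 2·76 + 19   → row D = row B − 2·row C = (19, −2, 3)   [check: −2·247 + 3·171 = 19]
  76 = 4·19 + 0   → remainder 0, stop. gcd = 19 (last nonzero row D).
So gcd(247, 171) = 19, with Bézout identity −2·247 + 3·171 = 19. Containment (⊇): the Bézout identity exhibits 19 as an element of (247, 171), giving (19) ⊆ (247, 171). Containment (⊆): since 19 | 247 and 19 | 171 (247 = 19·13, 171 = 19·9), every Z-linear combination of 247 and 171 is divisible by 19, so (247, 171) ⊆ (19). Therefore (247, 171) = (19), d = 19.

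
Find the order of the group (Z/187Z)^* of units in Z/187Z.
(Z/187Z)^* consists of the classes a with gcd(a, 187) = 1, so its order is φ(187). φ is multiplicative, with φ(p^e) = p^e − p^(e−1). Factorise 187 = 11 · 17. Then
  φ(187) = (11 − 1) · (17 − 1) = 10 · 16 = 160.
Thus |(Z/187Z)^*| = 160.

Final answer: |(Z/187Z)^*| = 160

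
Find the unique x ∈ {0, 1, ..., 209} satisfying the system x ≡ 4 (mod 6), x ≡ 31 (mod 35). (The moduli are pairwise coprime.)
The moduli 6, 35 are pairwise coprime, so by the CRT there is a unique solution mod 6·35 = 210.
Solve by successive substitution. Start with x ≡ 4 (mod 6).
  Combine with x ≡ 31 (mod 35): write x = 4 + 6·t and require 4 + 6·t ≡ 31 (mod 35), i.e. 6·t ≡ 31 − 4 ≡ 27 (mod 35). Since 6^(−1) ≡ 6 (mod 35), t ≡ 6·27 ≡ 22 (mod 35). So x ≡ 4 + 6·22 = 136 (mod 210).
Unique solution in [0, 210): x = 136.

Final answer: x ≡ 136 (mod 210); the representative in [0, 210) is 136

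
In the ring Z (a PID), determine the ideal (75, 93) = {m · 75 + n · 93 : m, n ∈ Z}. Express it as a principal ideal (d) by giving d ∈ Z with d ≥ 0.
(75, 93) = (3); d = 3

In the PID Z, (a, b) is generated by gcd(a, b). Compute gcd(93, 75) with the extended Euclidean algorithm, tracking rows (r, s, t) with s·93 + t·75 = r:
  row A: (93, 1, 0)   [1·93 + 0·75 = 93]
  row B: (75, 0, 1)   [0·93 + 1·75 = 75]
  93 = 1·75 + 18   → row C = row A − 1·row B = (18, 1, −1)   [check: 1·93 − 1·75 = 18]
  75 = 4·18 + 3   → row D = row B − 4·row C = (3, −4, 5)   [check: −4·93 + 5·75 = 3]
  18 = 6·3 + 0   → remainder 0, stop. gcd = 3 (last nonzero row D).
So gcd(75, 93) = 3, with Bézout identity −4·93 + 5·75 = 3. Containment (⊇): the Bézout identity exhibits 3 as an element of (75, 93), giving (3) ⊆ (75, 93). Containment (⊆): since 3 | 75 and 3 | 93 (75 = 3·25, 93 = 3·31), every Z-linear combination of 75 and 93 is divisible by 3, so (75, 93) ⊆ (3). Therefore (75, 93) = (3), d = 3.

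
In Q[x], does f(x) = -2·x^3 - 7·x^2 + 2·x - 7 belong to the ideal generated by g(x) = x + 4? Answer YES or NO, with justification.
In Q[x] the ideal (g) consists of all multiples of g, so f ∈ (g) iff g | f, i.e. iff the remainder of f on division by g is 0. Divide f by g (g is monic, so eliminate the leading term of the running remainder at each step):
  leading term -2·x^3: subtract (-2·x^2)·g(x) = -2·x^3 - 8·x^2, leaving x^2 + 2·x - 7
  leading term x^2: subtract (x)·g(x) = x^2 + 4·x, leaving -2·x - 7
  leading term -2·x: subtract (-2)·g(x) = -2·x - 8, leaving 1
The remainder r(x) = 1 ≠ 0 (and deg r < deg g), so g ∤ f, i.e. f ∉ (g).

Final answer: NO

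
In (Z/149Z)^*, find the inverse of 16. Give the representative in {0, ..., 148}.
16^(−1) ≡ 28 (mod 149)

Apply the extended Euclidean algorithm to (149, 16), tracking rows (r, s, t) with s·149 + t·16 = r. Each division r_prev = q·r_cur + r_new produces the new row as (previous row) − q·(current row):
  row A: (149, 1, 0)   [1·149 + 0·16 = 149]
  row B: (16, 0, 1)   [0·149 + 1·16 = 16]
  149 = 9·16 + 5   → row C = row A − 9·row B = (5, 1, −9)   [check: 1·149 − 9·16 = 5]
  16 = 3·5 + 1   → row D = row B − 3·row C = (1, −3, 28)   [check: −3·149 + 28·16 = 1]
  5 = 5·1 + 0   → remainder 0, stop. gcd = 1 (last nonzero row D).
The gcd is 1, so 16 is invertible mod 149. The last nonzero row gives −3·149 + 28·16 = 1, so t = 28. So 16^(−1) ≡ 28 (mod 149). Verify: 16 · 28 = 448 ≡ 1 (mod 149). ✓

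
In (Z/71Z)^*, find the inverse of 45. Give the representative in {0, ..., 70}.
Apply the extended Euclidean algorithm to (71, 45), tracking rows (r, s, t) with s·71 + t·45 = r. Each division r_prev = q·r_cur + r_new produces the new row as (previous row) − q·(current row):
  row A: (71, 1, 0)   [1·71 + 0·45 = 71]
  row B: (45, 0, 1)   [0·71 + 1·45 = 45]
  71 = 1·45 + 26   → row C = row A − 1·row B = (26, 1, −1)   [check: 1·71 − 1·45 = 26]
  45 = 1·26 + 19   → row D = row B − 1·row C = (19, −1, 2)   [check: −1·71 + 2·45 = 19]
  26 = 1·19 + 7   → row E = row C − 1·row D = (7, 2, −3)   [check: 2·71 − 3·45 = 7]
  19 = 2·7 + 5   → row F = row D − 2·row E = (5, −5, 8)   [check: −5·71 + 8·45 = 5]
  7 = 1·5 + 2   → row G = row E − 1·row F = (2, 7, −11)   [check: 7·71 − 11·45 = 2]
  5 = 2·2 + 1   → row H = row F − 2·row G = (1, −19, 30)   [check: −19·71 + 30·45 = 1]
  2 = 2·1 + 0   → remainder 0, stop. gcd = 1 (last nonzero row H).
The gcd is 1, so 45 is invertible mod 71. The last nonzero row gives −19·71 + 30·45 = 1, so t = 30. So 45^(−1) ≡ 30 (mod 71). Verify: 45 · 30 = 1350 ≡ 1 (mod 71). ✓

Final answer: 45^(−1) ≡ 30 (mod 71)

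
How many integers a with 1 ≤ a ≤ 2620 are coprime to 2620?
The number of a ∈ {1, ..., 2620} with gcd(a, 2620) = 1 is by definition Euler's totient φ(2620). φ is multiplicative, with φ(p^e) = p^e − p^(e−1). Factorise 2620 = 2^2 · 5 · 131. Then
  φ(2620) = (2^2 − 2^1) · (5 − 1) · (131 − 1) = 2 · 4 · 130 = 1040.
So there are 1040 such integers.

Final answer: 1040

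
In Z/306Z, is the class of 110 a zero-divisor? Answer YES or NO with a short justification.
gcd(110, 306) = 2 > 1, so 110 is not a unit in Z/306Z. In Z/nZ every nonzero non-unit is a zero-divisor: explicitly, take b = 306/gcd = 153 ≠ 0 (mod 306); then 110·153 = 16830 = 55·306, i.e. 110·153 ≡ 0 (mod 306). So 110 is a zero-divisor.

Final answer: YES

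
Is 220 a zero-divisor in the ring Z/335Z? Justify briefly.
gcd(220, 335) = 5 > 1, so 220 is not a unit in Z/335Z. In Z/nZ every nonzero non-unit is a zero-divisor: explicitly, take b = 335/gcd = 67 ≠ 0 (mod 335); then 220·67 = 14740 = 44·335, i.e. 220·67 ≡ 0 (mod 335). So 220 is a zero-divisor.

Final answer: YES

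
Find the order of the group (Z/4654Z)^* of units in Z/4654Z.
|(Z/4654Z)^*| = 2136

(Z/4654Z)^* consists of the classes a with gcd(a, 4654) = 1, so its order is φ(4654). φ is multiplicative, with φ(p^e) = p^e − p^(e−1). Factorise 4654 = 2 · 13 · 179. Then
  φ(4654) = (2 − 1) · (13 − 1) · (179 − 1) = 1 · 12 · 178 = 2136.
Thus |(Z/4654Z)^*| = 2136.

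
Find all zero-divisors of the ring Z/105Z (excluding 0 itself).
nonzero zero-divisors of Z/105Z = {3, 5, 6, 7, 9, 10, 12, 14, 15, 18, 20, 21, 24, 25, 27, 28, 30, 33, 35, 36, 39, 40, 42, 45, 48, 49, 50, 51, 54, 55, 56, 57, 60, 63, 65, 66, 69, 70, 72, 75, 77, 78, 80, 81, 84, 85, 87, 90, 91, 93, 95, 96, 98, 99, 100, 102}

An element a ∈ Z/105Z (with a ≠ 0) is a zero-divisor iff gcd(a, 105) > 1 (because a is a unit precisely when gcd(a, n) = 1, and in Z/nZ every nonzero, non-unit element is a zero-divisor). Scan a = 1, ..., 104 and keep those with gcd(a, 105) > 1:
  gcd(3, 105) = 3, gcd(5, 105) = 5, gcd(6, 105) = 3, gcd(7, 105) = 7, gcd(9, 105) = 3, gcd(10, 105) = 5, gcd(12, 105) = 3, gcd(14, 105) = 7, gcd(15, 105) = 15, gcd(18, 105) = 3, gcd(20, 105) = 5, gcd(21, 105) = 21, gcd(24, 105) = 3, gcd(25, 105) = 5, gcd(27, 105) = 3, gcd(28, 105) = 7, gcd(30, 105) = 15, gcd(33, 105) = 3, gcd(35, 105) = 35, gcd(36, 105) = 3, gcd(39, 105) = 3, gcd(40, 105) = 5, gcd(42, 105) = 21, gcd(45, 105) = 15, gcd(48, 105) = 3, gcd(49, 105) = 7, gcd(50, 105) = 5, gcd(51, 105) = 3, gcd(54, 105) = 3, gcd(55, 105) = 5, gcd(56, 105) = 7, gcd(57, 105) = 3, gcd(60, 105) = 15, gcd(63, 105) = 21, gcd(65, 105) = 5, gcd(66, 105) = 3, gcd(69, 105) = 3, gcd(70, 105) = 35, gcd(72, 105) = 3, gcd(75, 105) = 15, gcd(77, 105) = 7, gcd(78, 105) = 3, gcd(80, 105) = 5, gcd(81, 105) = 3, gcd(84, 105) = 21, gcd(85, 105) = 5, gcd(87, 105) = 3, gcd(90, 105) = 15, gcd(91, 105) = 7, gcd(93, 105) = 3, gcd(95, 105) = 5, gcd(96, 105) = 3, gcd(98, 105) = 7, gcd(99, 105) = 3, gcd(100, 105) = 5, gcd(102, 105) = 3.
All other a ∈ {1, ..., 104} have gcd(a, 105) = 1 and are units. So the nonzero zero-divisors are exactly the 56 values of a appearing in this scan.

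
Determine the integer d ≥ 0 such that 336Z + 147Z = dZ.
(336, 147) = (21); d = 21

In the PID Z, (a, b) is generated by gcd(a, b). Compute gcd(336, 147) with the extended Euclidean algorithm, tracking rows (r, s, t) with s·336 + t·147 = r:
  row A: (336, 1, 0)   [1·336 + 0·147 = 336]
  row B: (147, 0, 1)   [0·336 + 1·147 = 147]
  336 = 2·147 + 42   → row C = row A − 2·row B = (42, 1, −2)   [check: 1·336 − 2·147 = 42]
  147 = 3·42 + 21   → row D = row B − 3·row C = (21, −3, 7)   [check: −3·336 + 7·147 = 21]
  42 = 2·21 + 0   → remainder 0, stop. gcd = 21 (last nonzero row D).
So gcd(336, 147) = 21, with Bézout identity −3·336 + 7·147 = 21. Containment (⊇): the Bézout identity exhibits 21 as an element of (336, 147), giving (21) ⊆ (336, 147). Containment (⊆): since 21 | 336 and 21 | 147 (336 = 21·16, 147 = 21·7), every Z-linear combination of 336 and 147 is divisible by 21, so (336, 147) ⊆ (21). Therefore (336, 147) = (21), d = 21.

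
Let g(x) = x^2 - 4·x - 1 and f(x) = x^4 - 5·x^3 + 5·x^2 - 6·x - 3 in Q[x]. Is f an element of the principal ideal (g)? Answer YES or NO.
NO

In Q[x] the ideal (g) consists of all multiples of g, so f ∈ (g) iff g | f, i.e. iff the remainder of f on division by g is 0. Divide f by g (g is monic, so eliminate the leading term of the running remainder at each step):
  leading term x^4: subtract (x^2)·g(x) = x^4 - 4·x^3 - x^2, leaving -x^3 + 6·x^2 - 6·x - 3
  leading term -x^3: subtract (-x)·g(x) = -x^3 + 4·x^2 + x, leaving 2·x^2 - 7·x - 3
  leading term 2·x^2: subtract (2)·g(x) = 2·x^2 - 8·x - 2, leaving x - 1
The remainder r(x) = x - 1 ≠ 0 (and deg r < deg g), so g ∤ f, i.e. f ∉ (g).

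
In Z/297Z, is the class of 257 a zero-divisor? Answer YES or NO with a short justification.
NO

gcd(257, 297) = 1, so 257 is a unit in Z/297Z (it has a multiplicative inverse). A unit cannot be a zero-divisor: if 257·b ≡ 0 then multiplying both sides by 257^(−1) gives b ≡ 0. So 257 is not a zero-divisor.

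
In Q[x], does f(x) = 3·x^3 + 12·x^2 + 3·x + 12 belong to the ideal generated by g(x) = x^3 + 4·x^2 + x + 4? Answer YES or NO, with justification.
YES

In Q[x] the ideal (g) consists of all multiples of g, so f ∈ (g) iff g | f, i.e. iff the remainder of f on division by g is 0. Divide f by g (g is monic, so eliminate the leading term of the running remainder at each step):
  leading term 3·x^3: subtract (3)·g(x) = 3·x^3 + 12·x^2 + 3·x + 12, leaving 0
The remainder is 0, so f(x) = g(x) · h(x) with h(x) = 3. Hence g | f, i.e. f ∈ (g).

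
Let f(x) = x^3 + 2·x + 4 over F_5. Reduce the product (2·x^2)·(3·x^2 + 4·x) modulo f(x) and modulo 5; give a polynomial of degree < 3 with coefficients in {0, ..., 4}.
a · b ≡ 3·x^2 + 3 (mod f(x))

Multiply as integer polynomials: a · b = 6·x^4 + 8·x^3. Reducing coefficients mod 5: a · b ≡ x^4 + 3·x^3. Now divide by f(x) = x^3 + 2·x + 4 in F_5[x], eliminating the leading term at each step:
  leading term x^4: subtract (x)·f(x) = x^4 + 2·x^2 + 4·x, leaving 3·x^3 + 3·x^2 + x (coefficients mod 5)
  leading term 3·x^3: subtract (3)·f(x) = 3·x^3 + x + 2, leaving 3·x^2 + 3 (coefficients mod 5)
The degree is now < 3, so this is the remainder. Hence a · b ≡ 3·x^2 + 3 in F_5[x]/(f).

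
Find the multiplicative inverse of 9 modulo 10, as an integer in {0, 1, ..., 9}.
Apply the extended Euclidean algorithm to (10, 9), tracking rows (r, s, t) with s·10 + t·9 = r. Each division r_prev = q·r_cur + r_new produces the new row as (previous row) − q·(current row):
  row A: (10, 1, 0)   [1·10 + 0·9 = 10]
  row B: (9, 0, 1)   [0·10 + 1·9 = 9]
  10 = 1·9 + 1   → row C = row A − 1·row B = (1, 1, −1)   [check: 1·10 − 1·9 = 1]
  9 = 9·1 + 0   → remainder 0, stop. gcd = 1 (last nonzero row C).
The gcd is 1, so 9 is invertible mod 10. The last nonzero row gives 1·10 − 1·9 = 1, so t = −1. So 9^(−1) ≡ −1 ≡ 9 (mod 10). Verify: 9 · 9 = 81 ≡ 1 (mod 10). ✓

Final answer: 9^(−1) ≡ 9 (mod 10)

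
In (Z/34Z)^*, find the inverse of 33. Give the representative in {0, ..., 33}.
33^(−1) ≡ 33 (mod 34)

Apply the extended Euclidean algorithm to (34, 33), tracking rows (r, s, t) with s·34 + t·33 = r. Each division r_prev = q·r_cur + r_new produces the new row as (previous row) − q·(current row):
  row A: (34, 1, 0)   [1·34 + 0·33 = 34]
  row B: (33, 0, 1)   [0·34 + 1·33 = 33]
  34 = 1·33 + 1   → row C = row A − 1·row B = (1, 1, −1)   [check: 1·34 − 1·33 = 1]
  33 = 33·1 + 0   → remainder 0, stop. gcd = 1 (last nonzero row C).
The gcd is 1, so 33 is invertible mod 34. The last nonzero row gives 1·34 − 1·33 = 1, so t = −1. So 33^(−1) ≡ −1 ≡ 33 (mod 34). Verify: 33 · 33 = 1089 ≡ 1 (mod 34). ✓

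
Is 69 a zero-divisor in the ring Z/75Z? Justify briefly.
YES

gcd(69, 75) = 3 > 1, so 69 is not a unit in Z/75Z. In Z/nZ every nonzero non-unit is a zero-divisor: explicitly, take b = 75/gcd = 25 ≠ 0 (mod 75); then 69·25 = 1725 = 23·75, i.e. 69·25 ≡ 0 (mod 75). So 69 is a zero-divisor.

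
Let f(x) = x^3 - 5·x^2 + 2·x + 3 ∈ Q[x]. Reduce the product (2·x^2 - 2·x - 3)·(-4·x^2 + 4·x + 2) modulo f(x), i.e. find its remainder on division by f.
a · b ≡ -96·x^2 + 56·x + 66 (mod f(x))

First multiply in Q[x] without reducing: a · b = -8·x^4 + 16·x^3 + 8·x^2 - 16·x - 6. Now divide by f(x) = x^3 - 5·x^2 + 2·x + 3, eliminating the leading term at each step:
  leading term -8·x^4: subtract (-8·x)·f(x) = -8·x^4 + 40·x^3 - 16·x^2 - 24·x, leaving -24·x^3 + 24·x^2 + 8·x - 6
  leading term -24·x^3: subtract (-24)·f(x) = -24·x^3 + 120·x^2 - 48·x - 72, leaving -96·x^2 + 56·x + 66
The degree is now < 3, so this is the remainder. Hence a · b ≡ -96·x^2 + 56·x + 66 in Q[x]/(f).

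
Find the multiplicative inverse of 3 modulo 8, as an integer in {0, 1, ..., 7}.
Apply the extended Euclidean algorithm to (8, 3), tracking rows (r, s, t) with s·8 + t·3 = r. Each division r_prev = q·r_cur + r_new produces the new row as (previous row) − q·(current row):
  row A: (8, 1, 0)   [1·8 + 0·3 = 8]
  row B: (3, 0, 1)   [0·8 + 1·3 = 3]
  8 = 2·3 + 2   → row C = row A − 2·row B = (2, 1, −2)   [check: 1·8 − 2·3 = 2]
  3 = 1·2 + 1   → row D = row B − 1·row C = (1, −1, 3)   [check: −1·8 + 3·3 = 1]
  2 = 2·1 + 0   → remainder 0, stop. gcd = 1 (last nonzero row D).
The gcd is 1, so 3 is invertible mod 8. The last nonzero row gives −1·8 + 3·3 = 1, so t = 3. So 3^(−1) ≡ 3 (mod 8). Verify: 3 · 3 = 9 ≡ 1 (mod 8). ✓

Final answer: 3^(−1) ≡ 3 (mod 8)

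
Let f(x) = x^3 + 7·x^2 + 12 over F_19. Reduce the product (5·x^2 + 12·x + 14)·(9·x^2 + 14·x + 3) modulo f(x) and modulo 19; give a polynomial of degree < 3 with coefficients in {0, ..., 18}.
a · b ≡ 14·x^2 + 15·x + 14 (mod f(x))

Multiply as integer polynomials: a · b = 45·x^4 + 178·x^3 + 309·x^2 + 232·x + 42. Reducing coefficients mod 19: a · b ≡ 7·x^4 + 7·x^3 + 5·x^2 + 4·x + 4. Now divide by f(x) = x^3 + 7·x^2 + 12 in F_19[x], eliminating the leading term at each step:
  leading term 7·x^4: subtract (7·x)·f(x) = 7·x^4 + 11·x^3 + 8·x, leaving 15·x^3 + 5·x^2 + 15·x + 4 (coefficients mod 19)
  leading term 15·x^3: subtract (15)·f(x) = 15·x^3 + 10·x^2 + 9, leaving 14·x^2 + 15·x + 14 (coefficients mod 19)
The degree is now < 3, so this is the remainder. Hence a · b ≡ 14·x^2 + 15·x + 14 in F_19[x]/(f).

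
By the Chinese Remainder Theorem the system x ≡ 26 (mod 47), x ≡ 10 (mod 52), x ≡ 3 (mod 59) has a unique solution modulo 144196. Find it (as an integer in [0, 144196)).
x ≡ 113578 (mod 144196); the representative in [0, 144196) is 113578

The moduli 47, 52, 59 are pairwise coprime, so by the CRT there is a unique solution mod 47·52·59 = 144196.
Solve by successive substitution. Start with x ≡ 26 (mod 47).
  Combine with x ≡ 10 (mod 52): write x = 26 + 47·t and require 26 + 47·t ≡ 10 (mod 52), i.e. 47·t ≡ 10 − 26 ≡ 36 (mod 52). Since 47^(−1) ≡ 31 (mod 52), t ≡ 31·36 ≡ 24 (mod 52). So x ≡ 26 + 47·24 = 1154 (mod 2444).
  Combine with x ≡ 3 (mod 59): write x = 1154 + 2444·t and require 1154 + 2444·t ≡ 3 (mod 59), i.e. 2444·t ≡ 3 − 1154 ≡ 29 (mod 59). Since 2444^(−1) ≡ 26 (mod 59) (2444 ≡ 25 (mod 59)), t ≡ 26·29 ≡ 46 (mod 59). So x ≡ 1154 + 2444·46 = 113578 (mod 144196).
Unique solution in [0, 144196): x = 113578.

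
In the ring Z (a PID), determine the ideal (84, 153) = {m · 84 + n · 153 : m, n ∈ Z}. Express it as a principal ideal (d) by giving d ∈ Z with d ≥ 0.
(84, 153) = (3); d = 3

In the PID Z, (a, b) is generated by gcd(a, b). Compute gcd(153, 84) with the extended Euclidean algorithm, tracking rows (r, s, t) with s·153 + t·84 = r:
  row A: (153, 1, 0)   [1·153 + 0·84 = 153]
  row B: (84, 0, 1)   [0·153 + 1·84 = 84]
  153 = 1·84 + 69   → row C = row A − 1·row B = (69, 1, −1)   [check: 1·153 − 1·84 = 69]
  84 = 1·69 + 15   → row D = row B − 1·row C = (15, −1, 2)   [check: −1·153 + 2·84 = 15]
  69 = 4·15 + 9   → row E = row C − 4·row D = (9, 5, −9)   [check: 5·153 − 9·84 = 9]
  15 = 1·9 + 6   → row F = row D − 1·row E = (6, −6, 11)   [check: −6·153 + 11·84 = 6]
  9 = 1·6 + 3   → row G = row E − 1·row F = (3, 11, −20)   [check: 11·153 − 20·84 = 3]
  6 = 2·3 + 0   → remainder 0, stop. gcd = 3 (last nonzero row G).
So gcd(84, 153) = 3, with Bézout identity 11·153 − 20·84 = 3. Containment (⊇): the Bézout identity exhibits 3 as an element of (84, 153), giving (3) ⊆ (84, 153). Containment (⊆): since 3 | 84 and 3 | 153 (84 = 3·28, 153 = 3·51), every Z-linear combination of 84 and 153 is divisible by 3, so (84, 153) ⊆ (3). Therefore (84, 153) = (3), d = 3.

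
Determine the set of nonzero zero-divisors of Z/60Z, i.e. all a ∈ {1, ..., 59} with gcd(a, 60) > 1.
nonzero zero-divisors of Z/60Z = {2, 3, 4, 5, 6, 8, 9, 10, 12, 14, 15, 16, 18, 20, 21, 22, 24, 25, 26, 27, 28, 30, 32, 33, 34, 35, 36, 38, 39, 40, 42, 44, 45, 46, 48, 50, 51, 52, 54, 55, 56, 57, 58}

An element a ∈ Z/60Z (with a ≠ 0) is a zero-divisor iff gcd(a, 60) > 1 (because a is a unit precisely when gcd(a, n) = 1, and in Z/nZ every nonzero, non-unit element is a zero-divisor). Scan a = 1, ..., 59 and keep those with gcd(a, 60) > 1:
  gcd(2, 60) = 2, gcd(3, 60) = 3, gcd(4, 60) = 4, gcd(5, 60) = 5, gcd(6, 60) = 6, gcd(8, 60) = 4, gcd(9, 60) = 3, gcd(10, 60) = 10, gcd(12, 60) = 12, gcd(14, 60) = 2, gcd(15, 60) = 15, gcd(16, 60) = 4, gcd(18, 60) = 6, gcd(20, 60) = 20, gcd(21, 60) = 3, gcd(22, 60) = 2, gcd(24, 60) = 12, gcd(25, 60) = 5, gcd(26, 60) = 2, gcd(27, 60) = 3, gcd(28, 60) = 4, gcd(30, 60) = 30, gcd(32, 60) = 4, gcd(33, 60) = 3, gcd(34, 60) = 2, gcd(35, 60) = 5, gcd(36, 60) = 12, gcd(38, 60) = 2, gcd(39, 60) = 3, gcd(40, 60) = 20, gcd(42, 60) = 6, gcd(44, 60) = 4, gcd(45, 60) = 15, gcd(46, 60) = 2, gcd(48, 60) = 12, gcd(50, 60) = 10, gcd(51, 60) = 3, gcd(52, 60) = 4, gcd(54, 60) = 6, gcd(55, 60) = 5, gcd(56, 60) = 4, gcd(57, 60) = 3, gcd(58, 60) = 2.
All other a ∈ {1, ..., 59} have gcd(a, 60) = 1 and are units. So the nonzero zero-divisors are exactly the 43 values of a appearing in this scan.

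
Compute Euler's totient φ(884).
φ is multiplicative, with φ(p^e) = p^e − p^(e−1). Factorise 884 = 2^2 · 13 · 17. Then
  φ(884) = (2^2 − 2^1) · (13 − 1) · (17 − 1) = 2 · 12 · 16 = 384.

Final answer: φ(884) = 384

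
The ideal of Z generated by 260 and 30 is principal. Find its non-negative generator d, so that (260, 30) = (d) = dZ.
In the PID Z, (a, b) is generated by gcd(a, b). Compute gcd(260, 30) with the extended Euclidean algorithm, tracking rows (r, s, t) with s·260 + t·30 = r:
  row A: (260, 1, 0)   [1·260 + 0·30 = 260]
  row B: (30, 0, 1)   [0·260 + 1·30 = 30]
  260 = 8·30 + 20   → row C = row A − 8·row B = (20, 1, −8)   [check: 1·260 − 8·30 = 20]
  30 = 1·20 + 10   → row D = row B − 1·row C = (10, −1, 9)   [check: −1·260 + 9·30 = 10]
  20 = 2·10 + 0   → remainder 0, stop. gcd = 10 (last nonzero row D).
So gcd(260, 30) = 10, with Bézout identity −1·260 + 9·30 = 10. Containment (⊇): the Bézout identity exhibits 10 as an element of (260, 30), giving (10) ⊆ (260, 30). Containment (⊆): since 10 | 260 and 10 | 30 (260 = 10·26, 30 = 10·3), every Z-linear combination of 260 and 30 is divisible by 10, so (260, 30) ⊆ (10). Therefore (260, 30) = (10), d = 10.

Final answer: (260, 30) = (10); d = 10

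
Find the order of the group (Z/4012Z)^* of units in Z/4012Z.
|(Z/4012Z)^*| = 1856

(Z/4012Z)^* consists of the classes a with gcd(a, 4012) = 1, so its order is φ(4012). φ is multiplicative, with φ(p^e) = p^e − p^(e−1). Factorise 4012 = 2^2 · 17 · 59. Then
  φ(4012) = (2^2 − 2^1) · (17 − 1) · (59 − 1) = 2 · 16 · 58 = 1856.
Thus |(Z/4012Z)^*| = 1856.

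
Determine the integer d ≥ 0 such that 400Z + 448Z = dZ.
In the PID Z, (a, b) is generated by gcd(a, b). Compute gcd(448, 400) with the extended Euclidean algorithm, tracking rows (r, s, t) with s·448 + t·400 = r:
  row A: (448, 1, 0)   [1·448 + 0·400 = 448]
  row B: (400, 0, 1)   [0·448 + 1·400 = 400]
  448 = 1·400 + 48   → row C = row A − 1·row B = (48, 1, −1)   [check: 1·448 − 1·400 = 48]
  400 = 8·48 + 16   → row D = row B − 8·row C = (16, −8, 9)   [check: −8·448 + 9·400 = 16]
  48 = 3·16 + 0   → remainder 0, stop. gcd = 16 (last nonzero row D).
So gcd(400, 448) = 16, with Bézout identity −8·448 + 9·400 = 16. Containment (⊇): the Bézout identity exhibits 16 as an element of (400, 448), giving (16) ⊆ (400, 448). Containment (⊆): since 16 | 400 and 16 | 448 (400 = 16·25, 448 = 16·28), every Z-linear combination of 400 and 448 is divisible by 16, so (400, 448) ⊆ (16). Therefore (400, 448) = (16), d = 16.

Final answer: (400, 448) = (16); d = 16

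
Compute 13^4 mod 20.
Use repeated squaring. Binary(4) = 100. Walk through the bits of the exponent 4 left-to-right: at each bit after the leading one, square the running value, then multiply by 13 if the bit is 1 (always reducing mod 20):
  bit 1 = 1 (leading): start with 13.
  bit 2 = 0: square 13^2 = 169 ≡ 9 (mod 20).
  bit 3 = 0: square 9^2 = 81 ≡ 1 (mod 20).
Final value: 13^4 ≡ 1 (mod 20).

Final answer: 1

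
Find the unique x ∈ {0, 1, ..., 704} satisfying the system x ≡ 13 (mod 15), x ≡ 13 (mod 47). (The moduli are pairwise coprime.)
The moduli 15, 47 are pairwise coprime, so by the CRT there is a unique solution mod 15·47 = 705.
Solve by successive substitution. Start with x ≡ 13 (mod 15).
  Combine with x ≡ 13 (mod 47): write x = 13 + 15·t and require 13 + 15·t ≡ 13 (mod 47), i.e. 15·t ≡ 13 − 13 ≡ 0 (mod 47). Since 15^(−1) ≡ 22 (mod 47), t ≡ 22·0 ≡ 0 (mod 47). So x ≡ 13 + 15·0 = 13 (mod 705).
Unique solution in [0, 705): x = 13.

Final answer: x ≡ 13 (mod 705); the representative in [0, 705) is 13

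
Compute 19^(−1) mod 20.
Apply the extended Euclidean algorithm to (20, 19), tracking rows (r, s, t) with s·20 + t·19 = r. Each division r_prev = q·r_cur + r_new produces the new row as (previous row) − q·(current row):
  row A: (20, 1, 0)   [1·20 + 0·19 = 20]
  row B: (19, 0, 1)   [0·20 + 1·19 = 19]
  20 = 1·19 + 1   → row C = row A − 1·row B = (1, 1, −1)   [check: 1·20 − 1·19 = 1]
  19 = 19·1 + 0   → remainder 0, stop. gcd = 1 (last nonzero row C).
The gcd is 1, so 19 is invertible mod 20. The last nonzero row gives 1·20 − 1·19 = 1, so t = −1. So 19^(−1) ≡ −1 ≡ 19 (mod 20). Verify: 19 · 19 = 361 ≡ 1 (mod 20). ✓

Final answer: 19^(−1) ≡ 19 (mod 20)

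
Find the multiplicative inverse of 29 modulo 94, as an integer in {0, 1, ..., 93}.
29^(−1) ≡ 13 (mod 94)

Apply the extended Euclidean algorithm to (94, 29), tracking rows (r, s, t) with s·94 + t·29 = r. Each division r_prev = q·r_cur + r_new produces the new row as (previous row) − q·(current row):
  row A: (94, 1, 0)   [1·94 + 0·29 = 94]
  row B: (29, 0, 1)   [0·94 + 1·29 = 29]
  94 = 3·29 + 7   → row C = row A − 3·row B = (7, 1, −3)   [check: 1·94 − 3·29 = 7]
  29 = 4·7 + 1   → row D = row B − 4·row C = (1, −4, 13)   [check: −4·94 + 13·29 = 1]
  7 = 7·1 + 0   → remainder 0, stop. gcd = 1 (last nonzero row D).
The gcd is 1, so 29 is invertible mod 94. The last nonzero row gives −4·94 + 13·29 = 1, so t = 13. So 29^(−1) ≡ 13 (mod 94). Verify: 29 · 13 = 377 ≡ 1 (mod 94). ✓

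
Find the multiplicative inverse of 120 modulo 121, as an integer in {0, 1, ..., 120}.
120^(−1) ≡ 120 (mod 121)

Apply the extended Euclidean algorithm to (121, 120), tracking rows (r, s, t) with s·121 + t·120 = r. Each division r_prev = q·r_cur + r_new produces the new row as (previous row) − q·(current row):
  row A: (121, 1, 0)   [1·121 + 0·120 = 121]
  row B: (120, 0, 1)   [0·121 + 1·120 = 120]
  121 = 1·120 + 1   → row C = row A − 1·row B = (1, 1, −1)   [check: 1·121 − 1·120 = 1]
  120 = 120·1 + 0   → remainder 0, stop. gcd = 1 (last nonzero row C).
The gcd is 1, so 120 is invertible mod 121. The last nonzero row gives 1·121 − 1·120 = 1, so t = −1. So 120^(−1) ≡ −1 ≡ 120 (mod 121). Verify: 120 · 120 = 14400 ≡ 1 (mod 121). ✓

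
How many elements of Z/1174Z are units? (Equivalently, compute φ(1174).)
Z/1174Z has φ(1174) = 586 units

An element a ∈ Z/1174Z is a unit iff gcd(a, 1174) = 1, so the number of units is φ(1174). φ is multiplicative, with φ(p^e) = p^e − p^(e−1). Factorise 1174 = 2 · 587. Then
  φ(1174) = (2 − 1) · (587 − 1) = 1 · 586 = 586.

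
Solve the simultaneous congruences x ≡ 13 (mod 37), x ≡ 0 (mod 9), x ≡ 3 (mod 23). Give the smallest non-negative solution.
The moduli 37, 9, 23 are pairwise coprime, so by the CRT there is a unique solution mod 37·9·23 = 7659.
Solve by successive substitution. Start with x ≡ 13 (mod 37).
  Combine with x ≡ 0 (mod 9): write x = 13 + 37·t and require 13 + 37·t ≡ 0 (mod 9), i.e. 37·t ≡ 0 − 13 ≡ 5 (mod 9). Since 37^(−1) ≡ 1 (mod 9) (37 ≡ 1 (mod 9)), t ≡ 1·5 ≡ 5 (mod 9). So x ≡ 13 + 37·5 = 198 (mod 333).
  Combine with x ≡ 3 (mod 23): write x = 198 + 333·t and require 198 + 333·t ≡ 3 (mod 23), i.e. 333·t ≡ 3 − 198 ≡ 12 (mod 23). Since 333^(−1) ≡ 21 (mod 23) (333 ≡ 11 (mod 23)), t ≡ 21·12 ≡ 22 (mod 23). So x ≡ 198 + 333·22 = 7524 (mod 7659).
Unique solution in [0, 7659): x = 7524.

Final answer: x ≡ 7524 (mod 7659); the representative in [0, 7659) is 7524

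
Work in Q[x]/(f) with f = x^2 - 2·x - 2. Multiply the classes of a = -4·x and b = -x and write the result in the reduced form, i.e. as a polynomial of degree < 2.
First multiply in Q[x] without reducing: a · b = 4·x^2. Now divide by f(x) = x^2 - 2·x - 2, eliminating the leading term at each step:
  leading term 4·x^2: subtract (4)·f(x) = 4·x^2 - 8·x - 8, leaving 8·x + 8
The degree is now < 2, so this is the remainder. Hence a · b ≡ 8·x + 8 in Q[x]/(f).

Final answer: a · b ≡ 8·x + 8 (mod f(x))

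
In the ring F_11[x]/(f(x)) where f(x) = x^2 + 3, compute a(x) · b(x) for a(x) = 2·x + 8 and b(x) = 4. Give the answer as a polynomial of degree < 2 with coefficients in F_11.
Multiply as integer polynomials: a · b = 8·x + 32. Reducing coefficients mod 11: a · b ≡ 8·x + 10. This already has degree < 2, so no reduction by f is needed. Hence a · b ≡ 8·x + 10 in F_11[x]/(f).

Final answer: a · b ≡ 8·x + 10 (mod f(x))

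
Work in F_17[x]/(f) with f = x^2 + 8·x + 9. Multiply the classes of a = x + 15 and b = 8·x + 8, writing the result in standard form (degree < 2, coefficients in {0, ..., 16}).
a · b ≡ 13·x + 14 (mod f(x))

Multiply as integer polynomials: a · b = 8·x^2 + 128·x + 120. Reducing coefficients mod 17: a · b ≡ 8·x^2 + 9·x + 1. Now divide by f(x) = x^2 + 8·x + 9 in F_17[x], eliminating the leading term at each step:
  leading term 8·x^2: subtract (8)·f(x) = 8·x^2 + 13·x + 4, leaving 13·x + 14 (coefficients mod 17)
The degree is now < 2, so this is the remainder. Hence a · b ≡ 13·x + 14 in F_17[x]/(f).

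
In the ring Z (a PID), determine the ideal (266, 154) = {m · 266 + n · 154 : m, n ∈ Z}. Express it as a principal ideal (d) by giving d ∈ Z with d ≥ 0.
In the PID Z, (a, b) is generated by gcd(a, b). Compute gcd(266, 154) with the extended Euclidean algorithm, tracking rows (r, s, t) with s·266 + t·154 = r:
  row A: (266, 1, 0)   [1·266 + 0·154 = 266]
  row B: (154, 0, 1)   [0·266 + 1·154 = 154]
  266 = 1·154 + 112   → row C = row A − 1·row B = (112, 1, −1)   [check: 1·266 − 1·154 = 112]
  154 = 1·112 + 42   → row D = row B − 1·row C = (42, −1, 2)   [check: −1·266 + 2·154 = 42]
  112 = 2·42 + 28   → row E = row C − 2·row D = (28, 3, −5)   [check: 3·266 − 5·154 = 28]
  42 = 1·28 + 14   → row F = row D − 1·row E = (14, −4, 7)   [check: −4·266 + 7·154 = 14]
  28 = 2·14 + 0   → remainder 0, stop. gcd = 14 (last nonzero row F).
So gcd(266, 154) = 14, with Bézout identity −4·266 + 7·154 = 14. Containment (⊇): the Bézout identity exhibits 14 as an element of (266, 154), giving (14) ⊆ (266, 154). Containment (⊆): since 14 | 266 and 14 | 154 (266 = 14·19, 154 = 14·11), every Z-linear combination of 266 and 154 is divisible by 14, so (266, 154) ⊆ (14). Therefore (266, 154) = (14), d = 14.

Final answer: (266, 154) = (14); d = 14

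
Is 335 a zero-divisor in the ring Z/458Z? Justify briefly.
NO

gcd(335, 458) = 1, so 335 is a unit in Z/458Z (it has a multiplicative inverse). A unit cannot be a zero-divisor: if 335·b ≡ 0 then multiplying both sides by 335^(−1) gives b ≡ 0. So 335 is not a zero-divisor.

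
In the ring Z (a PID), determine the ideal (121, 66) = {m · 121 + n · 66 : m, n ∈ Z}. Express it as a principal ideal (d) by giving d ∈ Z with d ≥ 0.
(121, 66) = (11); d = 11

In the PID Z, (a, b) is generated by gcd(a, b). Compute gcd(121, 66) with the extended Euclidean algorithm, tracking rows (r, s, t) with s·121 + t·66 = r:
  row A: (121, 1, 0)   [1·121 + 0·66 = 121]
  row B: (66, 0, 1)   [0·121 + 1·66 = 66]
  121 = 1·66 + 55   → row C = row A − 1·row B = (55, 1, −1)   [check: 1·121 − 1·66 = 55]
  66 = 1·55 + 11   → row D = row B − 1·row C = (11, −1, 2)   [check: −1·121 + 2·66 = 11]
  55 = 5·11 + 0   → remainder 0, stop. gcd = 11 (last nonzero row D).
So gcd(121, 66) = 11, with Bézout identity −1·121 + 2·66 = 11. Containment (⊇): the Bézout identity exhibits 11 as an element of (121, 66), giving (11) ⊆ (121, 66). Containment (⊆): since 11 | 121 and 11 | 66 (121 = 11·11, 66 = 11·6), every Z-linear combination of 121 and 66 is divisible by 11, so (121, 66) ⊆ (11). Therefore (121, 66) = (11), d = 11.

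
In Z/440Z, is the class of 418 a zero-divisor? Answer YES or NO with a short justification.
YES

gcd(418, 440) = 22 > 1, so 418 is not a unit in Z/440Z. In Z/nZ every nonzero non-unit is a zero-divisor: explicitly, take b = 440/gcd = 20 ≠ 0 (mod 440); then 418·20 = 8360 = 19·440, i.e. 418·20 ≡ 0 (mod 440). So 418 is a zero-divisor.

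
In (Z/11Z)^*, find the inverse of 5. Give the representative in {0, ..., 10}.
5^(−1) ≡ 9 (mod 11)

Apply the extended Euclidean algorithm to (11, 5), tracking rows (r, s, t) with s·11 + t·5 = r. Each division r_prev = q·r_cur + r_new produces the new row as (previous row) − q·(current row):
  row A: (11, 1, 0)   [1·11 + 0·5 = 11]
  row B: (5, 0, 1)   [0·11 + 1·5 = 5]
  11 = 2·5 + 1   → row C = row A − 2·row B = (1, 1, −2)   [check: 1·11 − 2·5 = 1]
  5 = 5·1 + 0   → remainder 0, stop. gcd = 1 (last nonzero row C).
The gcd is 1, so 5 is invertible mod 11. The last nonzero row gives 1·11 − 2·5 = 1, so t = −2. So 5^(−1) ≡ −2 ≡ 9 (mod 11). Verify: 5 · 9 = 45 ≡ 1 (mod 11). ✓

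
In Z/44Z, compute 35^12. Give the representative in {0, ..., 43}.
Use repeated squaring. Binary(12) = 1100. Walk through the bits of the exponent 12 left-to-right: at each bit after the leading one, square the running value, then multiply by 35 if the bit is 1 (always reducing mod 44):
  bit 1 = 1 (leading): start with 35.
  bit 2 = 1: square 35^2 = 1225 ≡ 37; bit is 1, so multiply 37·35 = 1295 ≡ 19 (mod 44).
  bit 3 = 0: square 19^2 = 361 ≡ 9 (mod 44).
  bit 4 = 0: square 9^2 = 81 ≡ 37 (mod 44).
Final value: 35^12 ≡ 37 (mod 44).

Final answer: 37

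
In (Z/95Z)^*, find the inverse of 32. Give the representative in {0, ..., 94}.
Apply the extended Euclidean algorithm to (95, 32), tracking rows (r, s, t) with s·95 + t·32 = r. Each division r_prev = q·r_cur + r_new produces the new row as (previous row) − q·(current row):
  row A: (95, 1, 0)   [1·95 + 0·32 = 95]
  row B: (32, 0, 1)   [0·95 + 1·32 = 32]
  95 = 2·32 + 31   → row C = row A − 2·row B = (31, 1, −2)   [check: 1·95 − 2·32 = 31]
  32 = 1·31 + 1   → row D = row B − 1·row C = (1, −1, 3)   [check: −1·95 + 3·32 = 1]
  31 = 31·1 + 0   → remainder 0, stop. gcd = 1 (last nonzero row D).
The gcd is 1, so 32 is invertible mod 95. The last nonzero row gives −1·95 + 3·32 = 1, so t = 3. So 32^(−1) ≡ 3 (mod 95). Verify: 32 · 3 = 96 ≡ 1 (mod 95). ✓

Final answer: 32^(−1) ≡ 3 (mod 95)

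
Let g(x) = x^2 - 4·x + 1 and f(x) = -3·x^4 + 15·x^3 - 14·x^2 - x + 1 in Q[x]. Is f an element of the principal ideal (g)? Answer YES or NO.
In Q[x] the ideal (g) consists of all multiples of g, so f ∈ (g) iff g | f, i.e. iff the remainder of f on division by g is 0. Divide f by g (g is monic, so eliminate the leading term of the running remainder at each step):
  leading term -3·x^4: subtract (-3·x^2)·g(x) = -3·x^4 + 12·x^3 - 3·x^2, leaving 3·x^3 - 11·x^2 - x + 1
  leading term 3·x^3: subtract (3·x)·g(x) = 3·x^3 - 12·x^2 + 3·x, leaving x^2 - 4·x + 1
  leading term x^2: subtract (1)·g(x) = x^2 - 4·x + 1, leaving 0
The remainder is 0, so f(x) = g(x) · h(x) with h(x) = -3·x^2 + 3·x + 1. Hence g | f, i.e. f ∈ (g).

Final answer: YES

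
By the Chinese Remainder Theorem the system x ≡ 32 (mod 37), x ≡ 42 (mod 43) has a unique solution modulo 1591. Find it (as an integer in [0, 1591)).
The moduli 37, 43 are pairwise coprime, so by the CRT there is a unique solution mod 37·43 = 1591.
Solve by successive substitution. Start with x ≡ 32 (mod 37).
  Combine with x ≡ 42 (mod 43): write x = 32 + 37·t and require 32 + 37·t ≡ 42 (mod 43), i.e. 37·t ≡ 42 − 32 ≡ 10 (mod 43). Since 37^(−1) ≡ 7 (mod 43), t ≡ 7·10 ≡ 27 (mod 43). So x ≡ 32 + 37·27 = 1031 (mod 1591).
Unique solution in [0, 1591): x = 1031.

Final answer: x ≡ 1031 (mod 1591); the representative in [0, 1591) is 1031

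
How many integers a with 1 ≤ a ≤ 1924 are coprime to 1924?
The number of a ∈ {1, ..., 1924} with gcd(a, 1924) = 1 is by definition Euler's totient φ(1924). φ is multiplicative, with φ(p^e) = p^e − p^(e−1). Factorise 1924 = 2^2 · 13 · 37. Then
  φ(1924) = (2^2 − 2^1) · (13 − 1) · (37 − 1) = 2 · 12 · 36 = 864.
So there are 864 such integers.

Final answer: 864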